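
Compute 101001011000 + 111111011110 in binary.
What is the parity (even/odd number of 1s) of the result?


101001011000 = 2648
111111011110 = 4062
Sum = 6710 = 1101000110110
1s count = 7

odd parity (7 ones in 1101000110110)


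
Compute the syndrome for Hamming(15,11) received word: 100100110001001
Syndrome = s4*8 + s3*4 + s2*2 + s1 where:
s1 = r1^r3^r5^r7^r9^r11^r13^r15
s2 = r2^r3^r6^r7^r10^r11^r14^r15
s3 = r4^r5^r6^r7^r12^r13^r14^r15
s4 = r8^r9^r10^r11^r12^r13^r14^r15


s1=1, s2=0, s3=0, s4=1

Syndrome = 9 (error at position 9)


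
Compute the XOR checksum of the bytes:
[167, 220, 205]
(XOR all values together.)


XOR chain: 167 ^ 220 ^ 205 = 182

182


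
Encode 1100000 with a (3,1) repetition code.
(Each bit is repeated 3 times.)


Each bit -> 3 copies

111111000000000000000


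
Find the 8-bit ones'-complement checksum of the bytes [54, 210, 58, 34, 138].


Sum = 494 mod 256 = 238
Complement = 17

17


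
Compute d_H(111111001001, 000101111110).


XOR: 111010110111
Count of 1s: 9

9


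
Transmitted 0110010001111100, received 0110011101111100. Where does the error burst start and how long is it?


XOR: 0000001100000000

Burst at position 6, length 2


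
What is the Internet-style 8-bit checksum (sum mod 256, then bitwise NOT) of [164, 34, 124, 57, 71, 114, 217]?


Sum = 781 mod 256 = 13
Complement = 242

242


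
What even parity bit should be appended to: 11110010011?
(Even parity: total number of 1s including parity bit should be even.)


Number of 1s in data: 7
Parity bit: 1

1


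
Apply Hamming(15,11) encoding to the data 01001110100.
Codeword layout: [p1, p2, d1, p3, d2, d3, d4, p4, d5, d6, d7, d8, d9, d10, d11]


Parity bits: p1=0, p2=0, p3=0, p4=0

000010001110100


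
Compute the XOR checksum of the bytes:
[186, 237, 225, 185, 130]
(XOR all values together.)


XOR chain: 186 ^ 237 ^ 225 ^ 185 ^ 130 = 141

141


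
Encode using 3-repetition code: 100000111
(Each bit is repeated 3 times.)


Each bit -> 3 copies

111000000000000000111111111


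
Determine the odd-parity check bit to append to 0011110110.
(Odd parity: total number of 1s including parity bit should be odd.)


Number of 1s in data: 6
Parity bit: 1

1


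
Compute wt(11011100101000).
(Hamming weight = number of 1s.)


Counting 1s in 11011100101000

7


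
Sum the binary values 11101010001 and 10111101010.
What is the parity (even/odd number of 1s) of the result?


11101010001 = 1873
10111101010 = 1514
Sum = 3387 = 110100111011
1s count = 8

even parity (8 ones in 110100111011)


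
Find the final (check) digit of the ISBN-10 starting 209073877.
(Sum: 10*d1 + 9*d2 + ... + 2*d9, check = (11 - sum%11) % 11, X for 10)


Weighted sum: 216
216 mod 11 = 7

Check digit: 4


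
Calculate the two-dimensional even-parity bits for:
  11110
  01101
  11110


Row parities: 010
Column parities: 01101

Row P: 010, Col P: 01101, Corner: 1


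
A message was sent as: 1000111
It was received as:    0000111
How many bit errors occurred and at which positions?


XOR: 1000000

1 error(s) at position(s): 0


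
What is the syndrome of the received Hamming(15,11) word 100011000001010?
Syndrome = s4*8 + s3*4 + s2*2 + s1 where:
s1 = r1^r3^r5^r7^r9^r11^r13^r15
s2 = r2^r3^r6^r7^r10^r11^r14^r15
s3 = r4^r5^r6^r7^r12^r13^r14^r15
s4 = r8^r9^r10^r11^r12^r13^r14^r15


s1=0, s2=0, s3=0, s4=0

Syndrome = 0 (no error)


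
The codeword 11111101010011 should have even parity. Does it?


Number of 1s: 10

Yes, parity is correct (10 ones)


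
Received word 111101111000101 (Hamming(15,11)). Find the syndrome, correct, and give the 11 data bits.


Syndrome = 6: error at position 6

Data: 10011000101 (corrected bit 6)


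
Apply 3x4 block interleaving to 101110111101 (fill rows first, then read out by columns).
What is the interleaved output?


Matrix:
  1011
  1011
  1101
Read columns: 111001110111

111001110111


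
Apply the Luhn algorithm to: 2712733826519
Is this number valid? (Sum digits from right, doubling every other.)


Luhn sum = 56
56 mod 10 = 6

Invalid (Luhn sum mod 10 = 6)


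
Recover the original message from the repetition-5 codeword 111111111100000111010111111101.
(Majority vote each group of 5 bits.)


Groups: 11111, 11111, 00000, 11101, 01111, 11101
Majority votes: 110111

110111


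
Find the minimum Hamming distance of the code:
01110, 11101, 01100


Comparing all pairs, minimum distance: 1
Can detect 0 errors, correct 0 errors

1


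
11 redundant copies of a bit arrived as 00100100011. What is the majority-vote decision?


Ones: 4 out of 11
Threshold: 6

0 (4/11 voted 1)


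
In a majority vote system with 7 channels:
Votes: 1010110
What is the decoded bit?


Ones: 4 out of 7
Threshold: 4

1 (4/7 voted 1)


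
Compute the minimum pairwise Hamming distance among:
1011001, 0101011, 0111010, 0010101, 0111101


Comparing all pairs, minimum distance: 2
Can detect 1 errors, correct 0 errors

2


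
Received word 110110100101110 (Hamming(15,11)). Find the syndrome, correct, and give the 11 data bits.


Syndrome = 0: no error detected

Data: 01010101110 (no errors)


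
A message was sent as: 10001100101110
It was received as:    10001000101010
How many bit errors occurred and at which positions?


XOR: 00000100000100

2 error(s) at position(s): 5, 11


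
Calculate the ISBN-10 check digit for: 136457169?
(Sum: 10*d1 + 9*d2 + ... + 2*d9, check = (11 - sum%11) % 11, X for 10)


Weighted sum: 218
218 mod 11 = 9

Check digit: 2


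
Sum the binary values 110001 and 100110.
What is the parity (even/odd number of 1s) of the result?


110001 = 49
100110 = 38
Sum = 87 = 1010111
1s count = 5

odd parity (5 ones in 1010111)


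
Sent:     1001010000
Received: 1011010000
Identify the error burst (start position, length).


XOR: 0010000000

Burst at position 2, length 1


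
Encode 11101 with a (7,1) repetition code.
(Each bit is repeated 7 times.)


Each bit -> 7 copies

11111111111111111111100000001111111


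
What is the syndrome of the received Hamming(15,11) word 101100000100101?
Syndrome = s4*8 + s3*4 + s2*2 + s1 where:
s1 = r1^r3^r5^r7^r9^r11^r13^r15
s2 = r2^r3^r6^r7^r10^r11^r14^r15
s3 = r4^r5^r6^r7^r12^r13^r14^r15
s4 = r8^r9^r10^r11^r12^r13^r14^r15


s1=0, s2=1, s3=1, s4=1

Syndrome = 14 (error at position 14)


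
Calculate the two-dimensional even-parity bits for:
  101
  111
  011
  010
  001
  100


Row parities: 010111
Column parities: 110

Row P: 010111, Col P: 110, Corner: 0


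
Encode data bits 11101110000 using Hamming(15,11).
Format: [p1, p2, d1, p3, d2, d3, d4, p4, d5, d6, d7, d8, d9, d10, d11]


Parity bits: p1=0, p2=0, p3=0, p4=1

001011011110000


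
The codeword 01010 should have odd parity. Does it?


Number of 1s: 2

No, parity error (2 ones)


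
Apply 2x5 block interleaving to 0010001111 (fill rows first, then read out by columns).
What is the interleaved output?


Matrix:
  00100
  01111
Read columns: 0001110101

0001110101


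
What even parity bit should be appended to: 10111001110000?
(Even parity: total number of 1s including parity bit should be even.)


Number of 1s in data: 7
Parity bit: 1

1


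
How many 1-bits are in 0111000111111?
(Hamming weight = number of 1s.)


Counting 1s in 0111000111111

9


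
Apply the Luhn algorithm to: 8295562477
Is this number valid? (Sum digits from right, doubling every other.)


Luhn sum = 50
50 mod 10 = 0

Valid (Luhn sum mod 10 = 0)


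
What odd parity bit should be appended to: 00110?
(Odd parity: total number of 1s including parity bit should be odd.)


Number of 1s in data: 2
Parity bit: 1

1


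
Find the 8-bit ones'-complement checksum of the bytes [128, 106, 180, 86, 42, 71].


Sum = 613 mod 256 = 101
Complement = 154

154


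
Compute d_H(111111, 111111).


XOR: 000000
Count of 1s: 0

0


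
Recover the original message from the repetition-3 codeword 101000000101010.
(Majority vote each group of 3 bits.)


Groups: 101, 000, 000, 101, 010
Majority votes: 10010

10010


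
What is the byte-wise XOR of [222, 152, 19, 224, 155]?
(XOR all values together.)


XOR chain: 222 ^ 152 ^ 19 ^ 224 ^ 155 = 46

46


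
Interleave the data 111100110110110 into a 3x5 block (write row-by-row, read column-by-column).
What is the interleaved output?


Matrix:
  11110
  01101
  10110
Read columns: 101110111101010

101110111101010


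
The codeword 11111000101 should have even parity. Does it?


Number of 1s: 7

No, parity error (7 ones)


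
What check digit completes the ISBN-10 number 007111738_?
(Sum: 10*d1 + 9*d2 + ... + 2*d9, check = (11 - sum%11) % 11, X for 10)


Weighted sum: 127
127 mod 11 = 6

Check digit: 5


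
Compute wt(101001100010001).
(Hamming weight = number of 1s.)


Counting 1s in 101001100010001

6


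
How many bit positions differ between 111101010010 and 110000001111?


XOR: 001101011101
Count of 1s: 7

7


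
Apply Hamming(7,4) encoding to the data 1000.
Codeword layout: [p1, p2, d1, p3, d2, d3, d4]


Parity bits: p1=1, p2=1, p3=0

1110000


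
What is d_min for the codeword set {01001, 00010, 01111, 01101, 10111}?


Comparing all pairs, minimum distance: 1
Can detect 0 errors, correct 0 errors

1


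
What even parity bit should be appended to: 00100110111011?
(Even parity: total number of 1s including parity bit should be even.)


Number of 1s in data: 8
Parity bit: 0

0


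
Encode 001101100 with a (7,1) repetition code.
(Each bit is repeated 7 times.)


Each bit -> 7 copies

000000000000001111111111111100000001111111111111100000000000000


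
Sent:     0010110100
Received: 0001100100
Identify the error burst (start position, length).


XOR: 0011010000

Burst at position 2, length 4


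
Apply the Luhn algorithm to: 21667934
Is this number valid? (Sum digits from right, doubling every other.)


Luhn sum = 38
38 mod 10 = 8

Invalid (Luhn sum mod 10 = 8)


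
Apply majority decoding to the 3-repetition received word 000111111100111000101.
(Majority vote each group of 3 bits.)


Groups: 000, 111, 111, 100, 111, 000, 101
Majority votes: 0110101

0110101


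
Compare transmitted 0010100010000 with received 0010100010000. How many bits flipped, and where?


XOR: 0000000000000

0 errors (received matches sent)


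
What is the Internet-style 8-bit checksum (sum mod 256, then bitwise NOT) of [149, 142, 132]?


Sum = 423 mod 256 = 167
Complement = 88

88


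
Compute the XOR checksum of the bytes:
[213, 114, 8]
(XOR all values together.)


XOR chain: 213 ^ 114 ^ 8 = 175

175


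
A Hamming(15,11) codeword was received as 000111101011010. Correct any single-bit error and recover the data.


Syndrome = 0: no error detected

Data: 01111011010 (no errors)


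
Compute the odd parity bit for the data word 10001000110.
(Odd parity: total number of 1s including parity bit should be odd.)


Number of 1s in data: 4
Parity bit: 1

1


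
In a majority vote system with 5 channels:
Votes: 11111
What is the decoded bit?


Ones: 5 out of 5
Threshold: 3

1 (5/5 voted 1)


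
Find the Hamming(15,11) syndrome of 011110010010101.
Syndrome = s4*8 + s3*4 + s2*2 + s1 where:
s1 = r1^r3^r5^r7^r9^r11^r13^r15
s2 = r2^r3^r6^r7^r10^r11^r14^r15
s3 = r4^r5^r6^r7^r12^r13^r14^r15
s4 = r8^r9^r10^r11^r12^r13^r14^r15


s1=1, s2=0, s3=0, s4=0

Syndrome = 1 (error at position 1)


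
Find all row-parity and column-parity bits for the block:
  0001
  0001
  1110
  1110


Row parities: 1111
Column parities: 0000

Row P: 1111, Col P: 0000, Corner: 0


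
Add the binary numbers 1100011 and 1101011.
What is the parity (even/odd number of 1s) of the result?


1100011 = 99
1101011 = 107
Sum = 206 = 11001110
1s count = 5

odd parity (5 ones in 11001110)


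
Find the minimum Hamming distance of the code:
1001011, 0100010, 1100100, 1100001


Comparing all pairs, minimum distance: 2
Can detect 1 errors, correct 0 errors

2


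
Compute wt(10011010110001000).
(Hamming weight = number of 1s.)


Counting 1s in 10011010110001000

7


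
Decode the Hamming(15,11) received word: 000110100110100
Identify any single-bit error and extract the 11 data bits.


Syndrome = 10: error at position 10

Data: 01010010100 (corrected bit 10)


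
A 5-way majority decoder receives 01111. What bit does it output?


Ones: 4 out of 5
Threshold: 3

1 (4/5 voted 1)


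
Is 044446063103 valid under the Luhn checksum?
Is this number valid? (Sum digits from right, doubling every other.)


Luhn sum = 46
46 mod 10 = 6

Invalid (Luhn sum mod 10 = 6)


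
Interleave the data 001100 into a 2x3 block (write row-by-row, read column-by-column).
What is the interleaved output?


Matrix:
  001
  100
Read columns: 010010

010010


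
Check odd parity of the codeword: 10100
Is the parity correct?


Number of 1s: 2

No, parity error (2 ones)


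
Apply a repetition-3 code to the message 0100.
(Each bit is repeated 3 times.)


Each bit -> 3 copies

000111000000


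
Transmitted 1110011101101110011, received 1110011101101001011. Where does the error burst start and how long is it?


XOR: 0000000000000111000

Burst at position 13, length 3


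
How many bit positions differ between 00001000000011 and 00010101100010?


XOR: 00011101100001
Count of 1s: 6

6


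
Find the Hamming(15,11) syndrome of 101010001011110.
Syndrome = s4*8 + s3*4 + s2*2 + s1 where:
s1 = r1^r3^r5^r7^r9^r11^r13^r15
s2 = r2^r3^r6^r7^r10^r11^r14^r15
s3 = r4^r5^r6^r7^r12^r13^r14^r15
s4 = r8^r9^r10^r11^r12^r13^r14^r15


s1=0, s2=1, s3=0, s4=1

Syndrome = 10 (error at position 10)


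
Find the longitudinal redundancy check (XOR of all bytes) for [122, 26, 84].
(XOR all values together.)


XOR chain: 122 ^ 26 ^ 84 = 52

52


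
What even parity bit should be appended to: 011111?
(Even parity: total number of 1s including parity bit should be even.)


Number of 1s in data: 5
Parity bit: 1

1


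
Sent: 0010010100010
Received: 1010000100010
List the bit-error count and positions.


XOR: 1000010000000

2 error(s) at position(s): 0, 5


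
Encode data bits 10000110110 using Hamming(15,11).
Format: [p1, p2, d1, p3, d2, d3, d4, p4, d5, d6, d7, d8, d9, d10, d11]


Parity bits: p1=1, p2=0, p3=0, p4=0

101000000110110


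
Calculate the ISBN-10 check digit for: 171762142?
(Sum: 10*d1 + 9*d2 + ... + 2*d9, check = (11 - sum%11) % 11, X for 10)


Weighted sum: 196
196 mod 11 = 9

Check digit: 2


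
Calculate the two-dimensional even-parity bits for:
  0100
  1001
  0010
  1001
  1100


Row parities: 10100
Column parities: 1010

Row P: 10100, Col P: 1010, Corner: 0


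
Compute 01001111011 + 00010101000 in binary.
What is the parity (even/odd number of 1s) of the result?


01001111011 = 635
00010101000 = 168
Sum = 803 = 1100100011
1s count = 5

odd parity (5 ones in 1100100011)


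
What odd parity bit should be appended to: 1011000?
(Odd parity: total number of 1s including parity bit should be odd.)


Number of 1s in data: 3
Parity bit: 0

0


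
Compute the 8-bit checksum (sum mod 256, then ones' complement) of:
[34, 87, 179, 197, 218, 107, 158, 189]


Sum = 1169 mod 256 = 145
Complement = 110

110


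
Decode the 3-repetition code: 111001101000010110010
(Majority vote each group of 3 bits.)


Groups: 111, 001, 101, 000, 010, 110, 010
Majority votes: 1010010

1010010


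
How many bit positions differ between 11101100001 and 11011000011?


XOR: 00110100010
Count of 1s: 4

4


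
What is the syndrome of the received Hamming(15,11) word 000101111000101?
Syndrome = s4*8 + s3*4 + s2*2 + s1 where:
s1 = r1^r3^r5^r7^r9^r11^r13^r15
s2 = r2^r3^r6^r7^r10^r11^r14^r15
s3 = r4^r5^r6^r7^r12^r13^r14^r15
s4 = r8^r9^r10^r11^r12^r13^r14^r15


s1=0, s2=1, s3=1, s4=0

Syndrome = 6 (error at position 6)


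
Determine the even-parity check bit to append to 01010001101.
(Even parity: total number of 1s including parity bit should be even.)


Number of 1s in data: 5
Parity bit: 1

1


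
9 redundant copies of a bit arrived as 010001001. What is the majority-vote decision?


Ones: 3 out of 9
Threshold: 5

0 (3/9 voted 1)


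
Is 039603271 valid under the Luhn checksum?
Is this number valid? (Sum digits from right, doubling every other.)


Luhn sum = 32
32 mod 10 = 2

Invalid (Luhn sum mod 10 = 2)


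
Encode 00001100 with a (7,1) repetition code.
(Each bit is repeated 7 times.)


Each bit -> 7 copies

00000000000000000000000000001111111111111100000000000000


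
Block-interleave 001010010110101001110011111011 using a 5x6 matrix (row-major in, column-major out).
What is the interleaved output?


Matrix:
  001010
  010110
  101001
  110011
  111011
Read columns: 001110101110101010001101100111

001110101110101010001101100111


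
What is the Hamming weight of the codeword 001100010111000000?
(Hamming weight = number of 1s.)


Counting 1s in 001100010111000000

6


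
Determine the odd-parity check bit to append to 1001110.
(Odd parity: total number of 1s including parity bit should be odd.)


Number of 1s in data: 4
Parity bit: 1

1


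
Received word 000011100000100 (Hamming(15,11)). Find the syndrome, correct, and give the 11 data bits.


Syndrome = 9: error at position 9

Data: 01111000100 (corrected bit 9)


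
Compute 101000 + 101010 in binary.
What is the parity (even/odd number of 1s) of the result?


101000 = 40
101010 = 42
Sum = 82 = 1010010
1s count = 3

odd parity (3 ones in 1010010)


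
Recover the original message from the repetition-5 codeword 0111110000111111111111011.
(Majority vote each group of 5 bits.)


Groups: 01111, 10000, 11111, 11111, 11011
Majority votes: 10111

10111


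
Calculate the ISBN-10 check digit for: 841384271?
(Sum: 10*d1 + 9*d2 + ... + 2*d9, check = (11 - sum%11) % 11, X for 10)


Weighted sum: 244
244 mod 11 = 2

Check digit: 9


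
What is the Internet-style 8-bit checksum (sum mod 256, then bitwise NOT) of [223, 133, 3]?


Sum = 359 mod 256 = 103
Complement = 152

152


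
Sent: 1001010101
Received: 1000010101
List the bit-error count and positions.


XOR: 0001000000

1 error(s) at position(s): 3


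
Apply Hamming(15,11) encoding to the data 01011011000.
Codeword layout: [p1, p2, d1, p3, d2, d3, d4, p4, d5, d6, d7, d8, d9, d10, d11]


Parity bits: p1=0, p2=0, p3=1, p4=1

000110111011000


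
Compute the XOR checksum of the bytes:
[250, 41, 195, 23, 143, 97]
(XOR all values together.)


XOR chain: 250 ^ 41 ^ 195 ^ 23 ^ 143 ^ 97 = 233

233


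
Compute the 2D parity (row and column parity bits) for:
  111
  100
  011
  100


Row parities: 1101
Column parities: 100

Row P: 1101, Col P: 100, Corner: 1


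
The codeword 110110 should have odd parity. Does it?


Number of 1s: 4

No, parity error (4 ones)


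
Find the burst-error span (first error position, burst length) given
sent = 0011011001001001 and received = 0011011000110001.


XOR: 0000000001111000

Burst at position 9, length 4


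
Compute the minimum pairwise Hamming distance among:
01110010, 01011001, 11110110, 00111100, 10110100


Comparing all pairs, minimum distance: 2
Can detect 1 errors, correct 0 errors

2


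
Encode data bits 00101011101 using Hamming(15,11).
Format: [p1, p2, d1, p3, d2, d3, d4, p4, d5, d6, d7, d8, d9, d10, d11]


Parity bits: p1=0, p2=1, p3=0, p4=1

010001011011101


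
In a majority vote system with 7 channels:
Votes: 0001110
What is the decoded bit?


Ones: 3 out of 7
Threshold: 4

0 (3/7 voted 1)


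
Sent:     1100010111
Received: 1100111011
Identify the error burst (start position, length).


XOR: 0000101100

Burst at position 4, length 4


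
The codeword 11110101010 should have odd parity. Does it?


Number of 1s: 7

Yes, parity is correct (7 ones)


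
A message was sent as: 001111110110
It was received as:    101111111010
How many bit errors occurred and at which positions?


XOR: 100000001100

3 error(s) at position(s): 0, 8, 9


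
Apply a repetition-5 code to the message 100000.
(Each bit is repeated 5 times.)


Each bit -> 5 copies

111110000000000000000000000000


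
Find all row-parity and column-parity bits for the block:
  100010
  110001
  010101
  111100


Row parities: 0110
Column parities: 111010

Row P: 0110, Col P: 111010, Corner: 0


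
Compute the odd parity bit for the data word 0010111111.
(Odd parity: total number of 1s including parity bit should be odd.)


Number of 1s in data: 7
Parity bit: 0

0


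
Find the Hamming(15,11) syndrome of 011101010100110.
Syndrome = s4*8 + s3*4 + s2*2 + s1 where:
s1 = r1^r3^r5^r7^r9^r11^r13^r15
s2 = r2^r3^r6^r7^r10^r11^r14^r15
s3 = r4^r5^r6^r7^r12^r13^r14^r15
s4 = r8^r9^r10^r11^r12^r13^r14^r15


s1=0, s2=1, s3=0, s4=0

Syndrome = 2 (error at position 2)


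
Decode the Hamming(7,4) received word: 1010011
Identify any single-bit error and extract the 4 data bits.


Syndrome = 3: error at position 3

Data: 0011 (corrected bit 3)


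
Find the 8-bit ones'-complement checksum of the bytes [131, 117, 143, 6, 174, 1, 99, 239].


Sum = 910 mod 256 = 142
Complement = 113

113


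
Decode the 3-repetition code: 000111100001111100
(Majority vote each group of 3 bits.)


Groups: 000, 111, 100, 001, 111, 100
Majority votes: 010010

010010


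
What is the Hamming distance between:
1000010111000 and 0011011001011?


XOR: 1011001110011
Count of 1s: 8

8


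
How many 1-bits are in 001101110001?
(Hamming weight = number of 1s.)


Counting 1s in 001101110001

6


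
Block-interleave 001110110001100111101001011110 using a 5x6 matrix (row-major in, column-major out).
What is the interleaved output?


Matrix:
  001110
  110001
  100111
  101001
  011110
Read columns: 011100100110011101011010101110

011100100110011101011010101110


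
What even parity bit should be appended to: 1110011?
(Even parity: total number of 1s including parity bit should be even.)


Number of 1s in data: 5
Parity bit: 1

1


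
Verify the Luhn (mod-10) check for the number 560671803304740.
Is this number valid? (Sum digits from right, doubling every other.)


Luhn sum = 60
60 mod 10 = 0

Valid (Luhn sum mod 10 = 0)


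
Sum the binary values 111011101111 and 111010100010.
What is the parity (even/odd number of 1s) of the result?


111011101111 = 3823
111010100010 = 3746
Sum = 7569 = 1110110010001
1s count = 7

odd parity (7 ones in 1110110010001)


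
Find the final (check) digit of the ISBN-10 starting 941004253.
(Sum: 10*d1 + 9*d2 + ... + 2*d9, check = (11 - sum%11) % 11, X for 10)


Weighted sum: 183
183 mod 11 = 7

Check digit: 4


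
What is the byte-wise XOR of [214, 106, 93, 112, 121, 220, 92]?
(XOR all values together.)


XOR chain: 214 ^ 106 ^ 93 ^ 112 ^ 121 ^ 220 ^ 92 = 104

104


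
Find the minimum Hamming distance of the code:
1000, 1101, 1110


Comparing all pairs, minimum distance: 2
Can detect 1 errors, correct 0 errors

2


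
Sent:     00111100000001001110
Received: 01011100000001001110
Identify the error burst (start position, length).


XOR: 01100000000000000000

Burst at position 1, length 2


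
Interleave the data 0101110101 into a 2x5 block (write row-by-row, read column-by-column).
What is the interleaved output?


Matrix:
  01011
  10101
Read columns: 0110011011

0110011011


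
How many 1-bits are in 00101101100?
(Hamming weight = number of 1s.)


Counting 1s in 00101101100

5


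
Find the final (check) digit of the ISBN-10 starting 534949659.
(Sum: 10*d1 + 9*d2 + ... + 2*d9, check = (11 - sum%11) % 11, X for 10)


Weighted sum: 298
298 mod 11 = 1

Check digit: X


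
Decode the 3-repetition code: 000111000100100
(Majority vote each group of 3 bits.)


Groups: 000, 111, 000, 100, 100
Majority votes: 01000

01000


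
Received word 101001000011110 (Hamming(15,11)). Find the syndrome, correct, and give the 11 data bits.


Syndrome = 0: no error detected

Data: 10100011110 (no errors)


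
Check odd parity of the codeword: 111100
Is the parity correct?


Number of 1s: 4

No, parity error (4 ones)


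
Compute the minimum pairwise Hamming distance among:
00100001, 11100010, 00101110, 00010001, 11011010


Comparing all pairs, minimum distance: 2
Can detect 1 errors, correct 0 errors

2


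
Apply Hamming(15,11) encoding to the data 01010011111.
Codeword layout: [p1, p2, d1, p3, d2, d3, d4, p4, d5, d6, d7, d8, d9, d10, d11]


Parity bits: p1=1, p2=0, p3=0, p4=1

100010110011111


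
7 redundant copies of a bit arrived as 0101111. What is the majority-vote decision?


Ones: 5 out of 7
Threshold: 4

1 (5/7 voted 1)


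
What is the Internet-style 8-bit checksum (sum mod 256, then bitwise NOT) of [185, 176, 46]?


Sum = 407 mod 256 = 151
Complement = 104

104


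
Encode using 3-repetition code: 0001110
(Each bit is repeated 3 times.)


Each bit -> 3 copies

000000000111111111000


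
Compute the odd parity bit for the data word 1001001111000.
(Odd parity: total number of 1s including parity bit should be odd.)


Number of 1s in data: 6
Parity bit: 1

1


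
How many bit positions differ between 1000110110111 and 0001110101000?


XOR: 1001000011111
Count of 1s: 7

7


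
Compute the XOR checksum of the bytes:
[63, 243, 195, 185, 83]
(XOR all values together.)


XOR chain: 63 ^ 243 ^ 195 ^ 185 ^ 83 = 229

229


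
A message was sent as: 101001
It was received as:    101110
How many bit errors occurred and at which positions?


XOR: 000111

3 error(s) at position(s): 3, 4, 5


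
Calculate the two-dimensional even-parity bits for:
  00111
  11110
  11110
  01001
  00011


Row parities: 10000
Column parities: 01101

Row P: 10000, Col P: 01101, Corner: 1


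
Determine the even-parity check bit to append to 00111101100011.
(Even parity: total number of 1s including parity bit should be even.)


Number of 1s in data: 8
Parity bit: 0

0


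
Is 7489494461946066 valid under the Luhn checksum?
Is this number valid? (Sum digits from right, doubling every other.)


Luhn sum = 83
83 mod 10 = 3

Invalid (Luhn sum mod 10 = 3)


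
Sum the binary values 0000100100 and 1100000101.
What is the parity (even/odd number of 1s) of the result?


0000100100 = 36
1100000101 = 773
Sum = 809 = 1100101001
1s count = 5

odd parity (5 ones in 1100101001)


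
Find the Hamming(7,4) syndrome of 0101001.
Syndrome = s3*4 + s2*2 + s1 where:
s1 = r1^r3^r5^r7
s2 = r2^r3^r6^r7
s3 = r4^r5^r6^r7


s1=1, s2=0, s3=0

Syndrome = 1 (error at position 1)


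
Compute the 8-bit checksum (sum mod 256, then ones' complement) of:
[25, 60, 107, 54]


Sum = 246 mod 256 = 246
Complement = 9

9


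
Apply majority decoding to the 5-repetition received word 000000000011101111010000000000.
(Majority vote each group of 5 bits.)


Groups: 00000, 00000, 11101, 11101, 00000, 00000
Majority votes: 001100

001100


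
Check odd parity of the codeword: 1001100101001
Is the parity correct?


Number of 1s: 6

No, parity error (6 ones)


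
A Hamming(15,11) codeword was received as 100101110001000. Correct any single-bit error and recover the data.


Syndrome = 0: no error detected

Data: 00110001000 (no errors)


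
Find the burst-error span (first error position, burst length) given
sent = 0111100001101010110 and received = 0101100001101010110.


XOR: 0010000000000000000

Burst at position 2, length 1


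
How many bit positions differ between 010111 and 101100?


XOR: 111011
Count of 1s: 5

5


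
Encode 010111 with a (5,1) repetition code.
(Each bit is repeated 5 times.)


Each bit -> 5 copies

000001111100000111111111111111


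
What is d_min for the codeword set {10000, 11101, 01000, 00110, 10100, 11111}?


Comparing all pairs, minimum distance: 1
Can detect 0 errors, correct 0 errors

1


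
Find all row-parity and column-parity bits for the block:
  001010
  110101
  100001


Row parities: 000
Column parities: 011110

Row P: 000, Col P: 011110, Corner: 0


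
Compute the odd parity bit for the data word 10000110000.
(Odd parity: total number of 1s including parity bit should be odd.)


Number of 1s in data: 3
Parity bit: 0

0


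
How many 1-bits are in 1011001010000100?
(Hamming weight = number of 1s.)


Counting 1s in 1011001010000100

6


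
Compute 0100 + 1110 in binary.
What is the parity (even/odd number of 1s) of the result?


0100 = 4
1110 = 14
Sum = 18 = 10010
1s count = 2

even parity (2 ones in 10010)


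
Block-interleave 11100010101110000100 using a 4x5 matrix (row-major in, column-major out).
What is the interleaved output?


Matrix:
  11100
  01010
  11100
  00100
Read columns: 10101110101101000000

10101110101101000000


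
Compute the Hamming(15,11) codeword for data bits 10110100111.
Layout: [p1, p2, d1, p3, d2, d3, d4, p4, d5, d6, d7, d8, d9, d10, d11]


Parity bits: p1=0, p2=0, p3=1, p4=0

001101100100111


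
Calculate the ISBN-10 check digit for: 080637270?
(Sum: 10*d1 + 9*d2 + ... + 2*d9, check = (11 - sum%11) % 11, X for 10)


Weighted sum: 196
196 mod 11 = 9

Check digit: 2


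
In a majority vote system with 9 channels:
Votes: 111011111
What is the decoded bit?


Ones: 8 out of 9
Threshold: 5

1 (8/9 voted 1)


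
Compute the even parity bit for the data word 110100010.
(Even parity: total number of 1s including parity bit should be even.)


Number of 1s in data: 4
Parity bit: 0

0


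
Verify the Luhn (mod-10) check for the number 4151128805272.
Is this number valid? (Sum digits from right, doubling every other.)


Luhn sum = 43
43 mod 10 = 3

Invalid (Luhn sum mod 10 = 3)


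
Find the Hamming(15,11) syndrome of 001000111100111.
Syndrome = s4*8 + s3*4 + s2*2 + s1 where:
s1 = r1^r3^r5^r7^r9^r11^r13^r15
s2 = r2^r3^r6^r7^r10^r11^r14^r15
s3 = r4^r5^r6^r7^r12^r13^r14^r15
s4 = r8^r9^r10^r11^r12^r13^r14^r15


s1=1, s2=1, s3=0, s4=0

Syndrome = 3 (error at position 3)


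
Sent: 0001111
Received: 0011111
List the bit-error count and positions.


XOR: 0010000

1 error(s) at position(s): 2


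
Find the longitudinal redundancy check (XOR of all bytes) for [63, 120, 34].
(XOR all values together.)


XOR chain: 63 ^ 120 ^ 34 = 101

101


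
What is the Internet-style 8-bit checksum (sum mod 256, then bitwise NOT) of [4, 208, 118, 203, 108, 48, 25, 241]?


Sum = 955 mod 256 = 187
Complement = 68

68


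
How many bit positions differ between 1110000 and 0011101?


XOR: 1101101
Count of 1s: 5

5


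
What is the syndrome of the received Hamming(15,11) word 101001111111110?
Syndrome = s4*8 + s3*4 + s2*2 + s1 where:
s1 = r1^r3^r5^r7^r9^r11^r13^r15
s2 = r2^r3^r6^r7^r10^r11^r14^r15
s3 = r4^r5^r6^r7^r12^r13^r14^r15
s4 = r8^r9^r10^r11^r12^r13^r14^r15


s1=0, s2=0, s3=1, s4=1

Syndrome = 12 (error at position 12)


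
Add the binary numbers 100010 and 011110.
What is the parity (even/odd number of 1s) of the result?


100010 = 34
011110 = 30
Sum = 64 = 1000000
1s count = 1

odd parity (1 ones in 1000000)


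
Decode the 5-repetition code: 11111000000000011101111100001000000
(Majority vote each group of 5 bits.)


Groups: 11111, 00000, 00000, 11101, 11110, 00010, 00000
Majority votes: 1001100

1001100


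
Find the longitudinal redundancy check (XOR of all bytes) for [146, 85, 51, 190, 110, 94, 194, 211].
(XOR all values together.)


XOR chain: 146 ^ 85 ^ 51 ^ 190 ^ 110 ^ 94 ^ 194 ^ 211 = 107

107


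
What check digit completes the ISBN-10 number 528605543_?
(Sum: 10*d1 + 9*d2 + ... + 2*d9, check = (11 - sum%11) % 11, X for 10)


Weighted sum: 237
237 mod 11 = 6

Check digit: 5


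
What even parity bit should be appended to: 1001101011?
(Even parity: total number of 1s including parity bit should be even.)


Number of 1s in data: 6
Parity bit: 0

0


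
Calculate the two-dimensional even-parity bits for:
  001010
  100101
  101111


Row parities: 011
Column parities: 000000

Row P: 011, Col P: 000000, Corner: 0


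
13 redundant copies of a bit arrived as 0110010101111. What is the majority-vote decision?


Ones: 8 out of 13
Threshold: 7

1 (8/13 voted 1)


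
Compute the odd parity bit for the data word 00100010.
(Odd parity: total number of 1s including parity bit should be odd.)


Number of 1s in data: 2
Parity bit: 1

1


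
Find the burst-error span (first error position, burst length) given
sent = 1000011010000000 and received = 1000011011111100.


XOR: 0000000001111100

Burst at position 9, length 5


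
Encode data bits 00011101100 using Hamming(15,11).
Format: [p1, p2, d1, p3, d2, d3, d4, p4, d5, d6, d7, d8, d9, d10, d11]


Parity bits: p1=1, p2=0, p3=1, p4=0

100100101101100


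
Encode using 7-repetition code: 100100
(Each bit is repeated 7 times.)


Each bit -> 7 copies

111111100000000000000111111100000000000000


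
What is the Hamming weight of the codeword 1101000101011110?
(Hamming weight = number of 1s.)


Counting 1s in 1101000101011110

9


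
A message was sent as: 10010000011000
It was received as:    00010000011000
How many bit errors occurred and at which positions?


XOR: 10000000000000

1 error(s) at position(s): 0


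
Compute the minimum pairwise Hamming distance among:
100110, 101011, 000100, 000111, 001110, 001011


Comparing all pairs, minimum distance: 1
Can detect 0 errors, correct 0 errors

1


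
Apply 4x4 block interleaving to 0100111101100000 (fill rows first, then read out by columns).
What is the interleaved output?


Matrix:
  0100
  1111
  0110
  0000
Read columns: 0100111001100100

0100111001100100


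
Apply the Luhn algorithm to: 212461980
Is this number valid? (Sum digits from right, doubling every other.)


Luhn sum = 38
38 mod 10 = 8

Invalid (Luhn sum mod 10 = 8)


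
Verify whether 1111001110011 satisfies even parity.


Number of 1s: 9

No, parity error (9 ones)


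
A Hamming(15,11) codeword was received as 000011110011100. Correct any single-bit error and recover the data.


Syndrome = 6: error at position 6

Data: 01010011100 (corrected bit 6)


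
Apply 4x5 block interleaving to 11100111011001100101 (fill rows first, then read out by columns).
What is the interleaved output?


Matrix:
  11100
  11101
  10011
  00101
Read columns: 11101100110100100111

11101100110100100111


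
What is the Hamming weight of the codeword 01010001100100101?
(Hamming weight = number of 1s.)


Counting 1s in 01010001100100101

7


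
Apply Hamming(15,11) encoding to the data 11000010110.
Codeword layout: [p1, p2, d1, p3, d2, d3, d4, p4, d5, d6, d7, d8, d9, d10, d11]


Parity bits: p1=0, p2=1, p3=1, p4=1

011110010010110


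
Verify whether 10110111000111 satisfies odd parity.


Number of 1s: 9

Yes, parity is correct (9 ones)


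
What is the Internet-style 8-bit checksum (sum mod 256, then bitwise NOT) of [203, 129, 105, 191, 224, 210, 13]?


Sum = 1075 mod 256 = 51
Complement = 204

204


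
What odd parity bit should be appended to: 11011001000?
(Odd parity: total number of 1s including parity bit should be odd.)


Number of 1s in data: 5
Parity bit: 0

0


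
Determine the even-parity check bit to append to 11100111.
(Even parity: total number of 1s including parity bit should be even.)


Number of 1s in data: 6
Parity bit: 0

0


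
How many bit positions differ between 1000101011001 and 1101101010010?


XOR: 0101000001011
Count of 1s: 5

5


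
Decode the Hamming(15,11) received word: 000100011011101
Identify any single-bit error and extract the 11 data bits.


Syndrome = 0: no error detected

Data: 00001011101 (no errors)


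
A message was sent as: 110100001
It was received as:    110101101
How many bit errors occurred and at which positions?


XOR: 000001100

2 error(s) at position(s): 5, 6


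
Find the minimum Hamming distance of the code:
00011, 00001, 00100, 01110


Comparing all pairs, minimum distance: 1
Can detect 0 errors, correct 0 errors

1


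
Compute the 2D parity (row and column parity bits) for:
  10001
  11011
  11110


Row parities: 000
Column parities: 10100

Row P: 000, Col P: 10100, Corner: 0


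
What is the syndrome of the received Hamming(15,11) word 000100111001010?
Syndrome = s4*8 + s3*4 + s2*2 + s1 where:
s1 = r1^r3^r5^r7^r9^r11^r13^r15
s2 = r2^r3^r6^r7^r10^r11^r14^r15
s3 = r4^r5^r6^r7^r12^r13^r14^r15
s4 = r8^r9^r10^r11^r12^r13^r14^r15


s1=0, s2=0, s3=0, s4=0

Syndrome = 0 (no error)


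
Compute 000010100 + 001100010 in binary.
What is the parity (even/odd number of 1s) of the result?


000010100 = 20
001100010 = 98
Sum = 118 = 1110110
1s count = 5

odd parity (5 ones in 1110110)


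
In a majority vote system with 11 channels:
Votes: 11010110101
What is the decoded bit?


Ones: 7 out of 11
Threshold: 6

1 (7/11 voted 1)


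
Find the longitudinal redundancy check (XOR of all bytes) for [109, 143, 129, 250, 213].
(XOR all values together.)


XOR chain: 109 ^ 143 ^ 129 ^ 250 ^ 213 = 76

76


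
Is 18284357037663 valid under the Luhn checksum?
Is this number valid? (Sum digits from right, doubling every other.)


Luhn sum = 61
61 mod 10 = 1

Invalid (Luhn sum mod 10 = 1)


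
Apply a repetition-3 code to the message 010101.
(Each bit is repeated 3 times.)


Each bit -> 3 copies

000111000111000111


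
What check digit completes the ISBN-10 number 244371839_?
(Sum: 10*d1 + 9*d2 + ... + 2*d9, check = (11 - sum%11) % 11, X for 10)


Weighted sum: 215
215 mod 11 = 6

Check digit: 5


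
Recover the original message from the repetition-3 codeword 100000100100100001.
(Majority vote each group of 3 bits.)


Groups: 100, 000, 100, 100, 100, 001
Majority votes: 000000

000000


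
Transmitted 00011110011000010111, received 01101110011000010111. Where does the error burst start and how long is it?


XOR: 01110000000000000000

Burst at position 1, length 3


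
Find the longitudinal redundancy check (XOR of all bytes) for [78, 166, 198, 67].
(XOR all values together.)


XOR chain: 78 ^ 166 ^ 198 ^ 67 = 109

109


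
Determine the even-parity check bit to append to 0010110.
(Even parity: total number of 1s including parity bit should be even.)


Number of 1s in data: 3
Parity bit: 1

1


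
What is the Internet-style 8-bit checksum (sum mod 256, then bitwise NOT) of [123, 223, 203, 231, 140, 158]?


Sum = 1078 mod 256 = 54
Complement = 201

201


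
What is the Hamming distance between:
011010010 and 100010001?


XOR: 111000011
Count of 1s: 5

5


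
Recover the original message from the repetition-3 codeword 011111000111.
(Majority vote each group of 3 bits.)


Groups: 011, 111, 000, 111
Majority votes: 1101

1101


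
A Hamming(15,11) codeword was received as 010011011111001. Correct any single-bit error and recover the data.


Syndrome = 2: error at position 2

Data: 01101111001 (corrected bit 2)


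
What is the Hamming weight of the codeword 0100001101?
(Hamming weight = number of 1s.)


Counting 1s in 0100001101

4


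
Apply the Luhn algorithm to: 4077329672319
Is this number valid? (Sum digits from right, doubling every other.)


Luhn sum = 60
60 mod 10 = 0

Valid (Luhn sum mod 10 = 0)


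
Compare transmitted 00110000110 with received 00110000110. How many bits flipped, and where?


XOR: 00000000000

0 errors (received matches sent)
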